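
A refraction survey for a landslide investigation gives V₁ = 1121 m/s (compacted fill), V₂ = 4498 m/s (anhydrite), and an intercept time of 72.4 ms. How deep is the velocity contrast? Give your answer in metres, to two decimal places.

θ_c = arcsin(1121/4498) = 14.43°; cos θ_c = 0.9684.
tᵢ = 2h cos θ_c/V₁ ⇒ h = tᵢ·V₁/(2 cos θ_c) = 0.0724·1121/(2·0.9684) = 41.90 m.

41.90 m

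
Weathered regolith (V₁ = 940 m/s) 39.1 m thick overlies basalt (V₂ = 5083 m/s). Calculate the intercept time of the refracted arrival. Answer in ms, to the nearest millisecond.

θ_c = arcsin(V₁/V₂) = arcsin(940/5083) = 10.66°; cos θ_c = 0.9828.
tᵢ = 2h·cos θ_c / V₁ = 2·39.1·0.9828 / 940 = 0.08176 s.

82 ms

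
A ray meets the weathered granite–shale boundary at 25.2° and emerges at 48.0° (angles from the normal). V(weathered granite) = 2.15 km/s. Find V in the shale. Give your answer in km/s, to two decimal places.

Snell's law: sin 25.2°/V₁ = sin 48.0°/V₂.
V₂ = V₁·sin 48.0°/sin 25.2° = 2.15 × 1.7454 = 3.75 km/s.

3.75 km/s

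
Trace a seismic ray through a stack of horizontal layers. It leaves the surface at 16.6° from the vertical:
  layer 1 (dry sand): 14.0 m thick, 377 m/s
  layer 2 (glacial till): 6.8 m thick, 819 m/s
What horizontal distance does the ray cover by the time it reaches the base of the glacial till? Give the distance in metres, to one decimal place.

Apply Snell's law at each interface; in layer i the horizontal offset is hᵢ·tan θᵢ.
Layer 1: θ = 16.60°; offset = 14.0·tan 16.60° = 4.174 m.
Layer 2: sin θ = 819·sin 16.6°/377 = 0.6206, θ = 38.36°; offset = 6.8·tan 38.36° = 5.382 m.
Total horizontal offset = 9.556 m.

9.6 m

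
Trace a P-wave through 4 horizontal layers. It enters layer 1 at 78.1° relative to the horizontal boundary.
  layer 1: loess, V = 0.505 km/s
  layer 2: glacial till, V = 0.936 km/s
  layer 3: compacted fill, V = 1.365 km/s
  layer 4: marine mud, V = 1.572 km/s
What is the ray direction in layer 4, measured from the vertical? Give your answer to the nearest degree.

From the normal: θ₁ = 90° − 78.1° = 11.9°.
Snell's law across each interface conserves sin θ / V, so sin θ_4 = V_4·sin θ₁/V₁.
sin θ_4 = 1.572 × sin 11.9° / 0.505 = 0.6419.
θ_4 = arcsin 0.6419 = 39.93°.

40°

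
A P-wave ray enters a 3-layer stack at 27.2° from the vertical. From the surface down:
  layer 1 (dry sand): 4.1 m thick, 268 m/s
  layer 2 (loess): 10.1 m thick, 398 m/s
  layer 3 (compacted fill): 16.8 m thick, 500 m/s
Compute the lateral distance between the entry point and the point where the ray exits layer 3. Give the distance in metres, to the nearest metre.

Apply Snell's law at each interface; in layer i the horizontal offset is hᵢ·tan θᵢ.
Layer 1: θ = 27.20°; offset = 4.1·tan 27.20° = 2.107 m.
Layer 2: sin θ = 398·sin 27.2°/268 = 0.6788, θ = 42.75°; offset = 10.1·tan 42.75° = 9.337 m.
Layer 3: sin θ = 500·sin 27.2°/268 = 0.8528, θ = 58.52°; offset = 16.8·tan 58.52° = 27.433 m.
Summing the layer offsets gives 38.877 m.

39 m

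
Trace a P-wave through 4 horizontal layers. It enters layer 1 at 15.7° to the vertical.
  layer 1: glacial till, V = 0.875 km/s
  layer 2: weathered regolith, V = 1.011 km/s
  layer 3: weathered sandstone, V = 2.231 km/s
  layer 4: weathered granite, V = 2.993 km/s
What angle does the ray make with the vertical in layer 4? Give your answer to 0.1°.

67.8°

Snell's law across each interface conserves sin θ / V, so sin θ_4 = V_4·sin θ₁/V₁.
sin θ_4 = 2.993 × sin 15.7° / 0.875 = 0.9256.
θ_4 = 67.76° from the vertical.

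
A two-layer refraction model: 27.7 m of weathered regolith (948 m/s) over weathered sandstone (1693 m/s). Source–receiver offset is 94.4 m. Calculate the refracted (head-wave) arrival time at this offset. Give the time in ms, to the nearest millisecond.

θ_c = arcsin(V₁/V₂) = arcsin(948/1693) = 34.05°, cos θ_c = 0.8285.
Intercept time tᵢ = 2h cos θ_c / V₁ = 2·27.7·0.8285/948 = 0.04842 s.
t = x/V₂ + tᵢ = 94.4/1693 + 0.04842 = 0.10418 s.

104 ms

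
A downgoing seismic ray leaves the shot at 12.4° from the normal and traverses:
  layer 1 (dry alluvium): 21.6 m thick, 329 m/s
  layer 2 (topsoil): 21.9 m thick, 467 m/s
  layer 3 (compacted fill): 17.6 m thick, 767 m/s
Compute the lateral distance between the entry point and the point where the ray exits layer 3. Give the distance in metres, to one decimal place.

Apply Snell's law at each interface; in layer i the horizontal offset is hᵢ·tan θᵢ.
Layer 1: θ = 12.40°; offset = 21.6·tan 12.40° = 4.749 m.
Layer 2: sin θ = 467·sin 12.4°/329 = 0.3048, θ = 17.75°; offset = 21.9·tan 17.75° = 7.009 m.
Layer 3: sin θ = 767·sin 12.4°/329 = 0.5006, θ = 30.04°; offset = 17.6·tan 30.04° = 10.178 m.
Total horizontal offset = 21.936 m.

21.9 m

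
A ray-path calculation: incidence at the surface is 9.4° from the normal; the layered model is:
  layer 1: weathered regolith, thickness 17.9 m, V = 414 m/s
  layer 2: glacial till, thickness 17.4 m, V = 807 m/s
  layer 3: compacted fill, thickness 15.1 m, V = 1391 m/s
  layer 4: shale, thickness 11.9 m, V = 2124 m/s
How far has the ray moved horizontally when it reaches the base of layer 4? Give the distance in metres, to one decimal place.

p = sin θ₁/V₁ = sin 9.4°/414 = 3.9451e-04 s/m is conserved through the stack.
Layer 1: θ = 9.40°; offset = 17.9·tan 9.40° = 2.963 m.
Layer 2: sin θ = p·807 = 0.3184 → θ = 18.56°; offset = 17.4·tan 18.56° = 5.844 m.
Layer 3: sin θ = p·1391 = 0.5488 → θ = 33.28°; offset = 15.1·tan 33.28° = 9.912 m.
Layer 4: sin θ = p·2124 = 0.8379 → θ = 56.92°; offset = 11.9·tan 56.92° = 18.270 m.
Σ offsets = 36.989 m.

37.0 m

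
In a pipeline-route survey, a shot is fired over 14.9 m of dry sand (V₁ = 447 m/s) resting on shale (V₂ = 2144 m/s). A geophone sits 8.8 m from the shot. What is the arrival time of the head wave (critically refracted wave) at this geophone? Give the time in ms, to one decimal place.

69.3 ms

t = x/V₂ + 2h·√(V₂²−V₁²)/(V₁V₂).
√(V₂²−V₁²) = √(2144²−447²) = 2096.9 m/s; delay term = 2·14.9·2096.9/(447·2144) = 0.06520 s.
t = 8.8/2144 + 0.06520 = 0.06931 s.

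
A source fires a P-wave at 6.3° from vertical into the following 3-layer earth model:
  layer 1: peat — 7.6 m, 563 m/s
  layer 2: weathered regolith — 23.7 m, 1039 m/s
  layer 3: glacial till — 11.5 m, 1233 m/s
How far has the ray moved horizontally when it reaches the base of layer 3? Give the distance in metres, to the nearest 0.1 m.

8.6 m

Apply Snell's law at each interface; in layer i the horizontal offset is hᵢ·tan θᵢ.
Layer 1: θ = 6.30°; offset = 7.6·tan 6.30° = 0.839 m.
Layer 2: sin θ = 1039·sin 6.3°/563 = 0.2025, θ = 11.68°; offset = 23.7·tan 11.68° = 4.901 m.
Layer 3: sin θ = 1233·sin 6.3°/563 = 0.2403, θ = 13.91°; offset = 11.5·tan 13.91° = 2.847 m.
Total horizontal offset = 8.587 m.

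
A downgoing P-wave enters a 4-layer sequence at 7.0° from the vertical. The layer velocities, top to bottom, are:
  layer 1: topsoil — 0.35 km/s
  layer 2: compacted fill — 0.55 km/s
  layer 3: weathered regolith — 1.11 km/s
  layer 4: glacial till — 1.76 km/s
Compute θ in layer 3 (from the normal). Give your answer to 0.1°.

Snell's law across each interface conserves sin θ / V, so sin θ_3 = V_3·sin θ₁/V₁.
sin θ_3 = 1.11 × sin 7.0° / 0.35 = 0.3865.
θ_3 = 22.74° from the vertical.

22.7°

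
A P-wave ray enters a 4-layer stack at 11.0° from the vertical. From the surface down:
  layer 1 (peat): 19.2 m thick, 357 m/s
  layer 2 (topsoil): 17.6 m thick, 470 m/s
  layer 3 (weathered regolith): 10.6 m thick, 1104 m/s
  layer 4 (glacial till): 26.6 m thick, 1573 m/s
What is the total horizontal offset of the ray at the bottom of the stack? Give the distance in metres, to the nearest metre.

57 m

p = sin θ₁/V₁ = sin 11.0°/357 = 5.3448e-04 s/m is conserved through the stack.
Layer 1: θ = 11.00°; offset = 19.2·tan 11.00° = 3.732 m.
Layer 2: sin θ = p·470 = 0.2512 → θ = 14.55°; offset = 17.6·tan 14.55° = 4.568 m.
Layer 3: sin θ = p·1104 = 0.5901 → θ = 36.16°; offset = 10.6·tan 36.16° = 7.747 m.
Layer 4: sin θ = p·1573 = 0.8407 → θ = 57.22°; offset = 26.6·tan 57.22° = 41.303 m.
Summing the layer offsets gives 57.350 m.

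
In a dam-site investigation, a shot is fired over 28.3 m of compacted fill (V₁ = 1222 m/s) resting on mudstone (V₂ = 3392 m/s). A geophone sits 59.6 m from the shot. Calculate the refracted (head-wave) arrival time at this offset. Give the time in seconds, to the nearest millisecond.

0.061 s

θ_c = arcsin(V₁/V₂) = arcsin(1222/3392) = 21.12°, cos θ_c = 0.9329.
Intercept time tᵢ = 2h cos θ_c / V₁ = 2·28.3·0.9329/1222 = 0.04321 s.
t = x/V₂ + tᵢ = 59.6/3392 + 0.04321 = 0.06078 s.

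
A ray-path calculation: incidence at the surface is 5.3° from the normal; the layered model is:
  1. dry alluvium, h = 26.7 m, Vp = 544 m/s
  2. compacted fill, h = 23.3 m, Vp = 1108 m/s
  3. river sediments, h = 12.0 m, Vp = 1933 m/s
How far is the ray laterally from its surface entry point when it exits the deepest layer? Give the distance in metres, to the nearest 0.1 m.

11.1 m

Apply Snell's law at each interface; in layer i the horizontal offset is hᵢ·tan θᵢ.
Layer 1: θ = 5.30°; offset = 26.7·tan 5.30° = 2.477 m.
Layer 2: sin θ = 1108·sin 5.3°/544 = 0.1881, θ = 10.84°; offset = 23.3·tan 10.84° = 4.463 m.
Layer 3: sin θ = 1933·sin 5.3°/544 = 0.3282, θ = 19.16°; offset = 12.0·tan 19.16° = 4.170 m.
Summing the layer offsets gives 11.110 m.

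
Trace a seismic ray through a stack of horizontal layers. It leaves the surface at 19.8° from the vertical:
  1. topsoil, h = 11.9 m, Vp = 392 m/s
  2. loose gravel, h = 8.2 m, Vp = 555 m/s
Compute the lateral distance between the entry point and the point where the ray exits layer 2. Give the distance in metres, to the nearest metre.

Apply Snell's law at each interface; in layer i the horizontal offset is hᵢ·tan θᵢ.
Layer 1: θ = 19.80°; offset = 11.9·tan 19.80° = 4.284 m.
Layer 2: sin θ = 555·sin 19.8°/392 = 0.4796, θ = 28.66°; offset = 8.2·tan 28.66° = 4.482 m.
Σ offsets = 8.766 m.

9 m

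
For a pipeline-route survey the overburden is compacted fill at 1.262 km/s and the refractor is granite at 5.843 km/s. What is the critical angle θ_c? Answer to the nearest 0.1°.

12.5°

At critical incidence the refracted ray runs along the interface (θ₂ = 90°), so sin θ_c = V₁/V₂.
θ_c = arcsin(1.262/5.843) = arcsin 0.2160 = 12.47°.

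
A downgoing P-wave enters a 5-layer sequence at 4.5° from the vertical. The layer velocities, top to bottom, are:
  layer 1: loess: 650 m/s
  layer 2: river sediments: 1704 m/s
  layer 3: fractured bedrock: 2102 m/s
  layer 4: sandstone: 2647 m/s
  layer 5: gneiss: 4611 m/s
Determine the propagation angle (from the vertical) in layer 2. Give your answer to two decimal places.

Snell's law across each interface conserves sin θ / V, so sin θ_2 = V_2·sin θ₁/V₁.
sin θ_2 = 1704 × sin 4.5° / 650 = 0.2057.
θ_2 = 11.87° from the vertical.

11.87°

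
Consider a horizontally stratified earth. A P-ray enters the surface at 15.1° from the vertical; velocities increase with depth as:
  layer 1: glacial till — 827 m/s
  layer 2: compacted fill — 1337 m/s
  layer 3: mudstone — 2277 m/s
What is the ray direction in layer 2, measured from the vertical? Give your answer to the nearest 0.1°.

24.9°

Ray parameter p = sin 15.1° / 827 = 3.1500e-04 s/m.
sin θ_2 = p·V_2 = 3.1500e-04 × 1337 = 0.4212.
θ_2 = 24.91° from the vertical.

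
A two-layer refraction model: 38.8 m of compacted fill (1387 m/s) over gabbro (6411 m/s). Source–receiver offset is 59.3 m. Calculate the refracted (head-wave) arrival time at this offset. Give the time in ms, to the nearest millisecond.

t = x/V₂ + 2h·√(V₂²−V₁²)/(V₁V₂).
√(V₂²−V₁²) = √(6411²−1387²) = 6259.2 m/s; delay term = 2·38.8·6259.2/(1387·6411) = 0.05462 s.
t = 59.3/6411 + 0.05462 = 0.06387 s.

64 ms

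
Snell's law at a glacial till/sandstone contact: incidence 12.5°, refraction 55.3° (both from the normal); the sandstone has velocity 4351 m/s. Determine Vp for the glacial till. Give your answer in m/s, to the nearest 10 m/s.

Snell's law: sin 12.5°/V₁ = sin 55.3°/V₂.
V₁ = V₂·sin 12.5°/sin 55.3° = 4351 × 0.2633 = 1145.45 m/s.

1150 m/s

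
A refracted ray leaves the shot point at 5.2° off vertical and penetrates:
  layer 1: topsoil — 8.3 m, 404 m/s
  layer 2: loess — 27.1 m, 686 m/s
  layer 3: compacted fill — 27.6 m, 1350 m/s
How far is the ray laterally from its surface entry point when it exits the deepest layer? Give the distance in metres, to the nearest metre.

14 m

Ray parameter p = sin 5.2° / 404 m/s = 2.2434e-04 s/m.
Layer 1: θ = 5.20°; offset = 8.3·tan 5.20° = 0.755 m.
Layer 2: sin θ = p·686 = 0.1539 → θ = 8.85°; offset = 27.1·tan 8.85° = 4.221 m.
Layer 3: sin θ = p·1350 = 0.3029 → θ = 17.63°; offset = 27.6·tan 17.63° = 8.771 m.
Total horizontal offset = 13.747 m.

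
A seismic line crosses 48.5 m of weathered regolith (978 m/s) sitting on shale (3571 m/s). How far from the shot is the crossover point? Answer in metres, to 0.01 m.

128.48 m

x_cross = 2h·√((V₂+V₁)/(V₂−V₁)).
(V₂+V₁)/(V₂−V₁) = (3571+978)/(3571−978) = 1.7543; √ = 1.3245.
x_cross = 2·48.5·1.3245 = 128.48 m.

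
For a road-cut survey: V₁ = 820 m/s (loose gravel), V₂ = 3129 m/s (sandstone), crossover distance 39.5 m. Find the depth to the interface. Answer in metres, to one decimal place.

15.1 m

x_cross = 2h·√((V₂+V₁)/(V₂−V₁)) → h = x_cross / (2·√((V₂+V₁)/(V₂−V₁))).
√((V₂+V₁)/(V₂−V₁)) = √((3129+820)/(3129−820)) = 1.3078.
h = 39.5 / (2·1.3078) = 15.10 m.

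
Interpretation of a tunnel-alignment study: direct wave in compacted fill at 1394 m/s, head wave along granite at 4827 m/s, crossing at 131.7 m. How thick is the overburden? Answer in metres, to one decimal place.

h = (x_cross/2)·√((V₂−V₁)/(V₂+V₁)).
(V₂−V₁)/(V₂+V₁) = (4827−1394)/(4827+1394) = 0.5518; √ = 0.7429.
h = (131.7/2)·0.7429 = 48.92 m.

48.9 m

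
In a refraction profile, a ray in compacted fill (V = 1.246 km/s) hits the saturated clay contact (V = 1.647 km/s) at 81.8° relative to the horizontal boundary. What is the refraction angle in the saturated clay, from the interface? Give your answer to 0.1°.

Angle from the normal: 90° − 81.8° = 8.2°.
sin θ₁/V₁ = sin θ₂/V₂ ⇒ sin θ₂ = 1.647·sin 8.2°/1.246 = 1.647·0.1426/1.246 = 0.1885.
θ₂ = sin⁻¹(0.1885) = 10.87° (from vertical).
From the interface: 90° − 10.87° = 79.13°.

79.1°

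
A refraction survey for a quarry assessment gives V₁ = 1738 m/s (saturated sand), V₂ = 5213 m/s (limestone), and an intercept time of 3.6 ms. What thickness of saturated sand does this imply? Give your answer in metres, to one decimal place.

3.3 m

θ_c = arcsin(1738/5213) = 19.48°; cos θ_c = 0.9428.
tᵢ = 2h cos θ_c/V₁ ⇒ h = tᵢ·V₁/(2 cos θ_c) = 0.0036·1738/(2·0.9428) = 3.32 m.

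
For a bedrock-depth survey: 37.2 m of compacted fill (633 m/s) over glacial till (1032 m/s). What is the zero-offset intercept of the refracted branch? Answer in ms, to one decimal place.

92.8 ms

tᵢ = 2h·√(V₂²−V₁²)/(V₁V₂).
√(V₂²−V₁²) = √(1032²−633²) = 815.1 m/s.
tᵢ = 2·37.2·815.1/(633·1032) = 0.09283 s.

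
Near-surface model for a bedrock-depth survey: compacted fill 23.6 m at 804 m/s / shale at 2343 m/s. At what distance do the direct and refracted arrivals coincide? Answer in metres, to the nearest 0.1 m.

θ_c = arcsin(804/2343) = 20.07°, so cos θ_c = 0.9393 and tᵢ = 2h cos θ_c/V₁ = 0.0551 s.
At crossover x/V₁ = x/V₂ + tᵢ ⇒ x = tᵢ/(1/V₁ − 1/V₂) = 0.05514/(1.2438e-03 − 4.2680e-04) = 67.49 m.

67.5 m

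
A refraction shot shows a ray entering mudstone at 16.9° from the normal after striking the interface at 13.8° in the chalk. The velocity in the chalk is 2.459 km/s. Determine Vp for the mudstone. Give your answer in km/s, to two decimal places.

3.00 km/s

sin 13.8° = 0.2385; sin 16.9° = 0.2907.
V₂ = V₁·(sin θ₂/sin θ₁) = 2.459·(0.2907/0.2385) = 3.00 km/s.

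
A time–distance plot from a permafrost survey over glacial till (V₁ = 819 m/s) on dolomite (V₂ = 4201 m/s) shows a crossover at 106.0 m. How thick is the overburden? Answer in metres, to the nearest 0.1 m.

43.5 m

x_cross = 2h·√((V₂+V₁)/(V₂−V₁)) → h = x_cross / (2·√((V₂+V₁)/(V₂−V₁))).
√((V₂+V₁)/(V₂−V₁)) = √((4201+819)/(4201−819)) = 1.2183.
h = 106.0 / (2·1.2183) = 43.50 m.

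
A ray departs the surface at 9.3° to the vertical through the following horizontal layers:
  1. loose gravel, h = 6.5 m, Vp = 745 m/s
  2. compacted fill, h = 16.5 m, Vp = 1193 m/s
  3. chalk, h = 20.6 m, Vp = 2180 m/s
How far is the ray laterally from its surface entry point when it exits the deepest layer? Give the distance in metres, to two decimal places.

16.54 m

Apply Snell's law at each interface; in layer i the horizontal offset is hᵢ·tan θᵢ.
Layer 1: θ = 9.30°; offset = 6.5·tan 9.30° = 1.0644 m.
Layer 2: sin θ = 1193·sin 9.3°/745 = 0.2588, θ = 15.00°; offset = 16.5·tan 15.00° = 4.4205 m.
Layer 3: sin θ = 2180·sin 9.3°/745 = 0.4729, θ = 28.22°; offset = 20.6·tan 28.22° = 11.0556 m.
Summing the layer offsets gives 16.5405 m.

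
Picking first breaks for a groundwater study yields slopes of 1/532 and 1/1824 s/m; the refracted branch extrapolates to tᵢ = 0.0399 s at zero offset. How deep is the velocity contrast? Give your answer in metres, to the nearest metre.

θ_c = arcsin(532/1824) = 16.96°; cos θ_c = 0.9565.
tᵢ = 2h cos θ_c/V₁ ⇒ h = tᵢ·V₁/(2 cos θ_c) = 0.0399·532/(2·0.9565) = 11.10 m.

11 m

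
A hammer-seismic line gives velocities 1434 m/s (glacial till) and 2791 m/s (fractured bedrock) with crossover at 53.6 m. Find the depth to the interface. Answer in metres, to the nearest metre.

h = (x_cross/2)·√((V₂−V₁)/(V₂+V₁)).
(V₂−V₁)/(V₂+V₁) = (2791−1434)/(2791+1434) = 0.3212; √ = 0.5667.
h = (53.6/2)·0.5667 = 15.19 m.

15 m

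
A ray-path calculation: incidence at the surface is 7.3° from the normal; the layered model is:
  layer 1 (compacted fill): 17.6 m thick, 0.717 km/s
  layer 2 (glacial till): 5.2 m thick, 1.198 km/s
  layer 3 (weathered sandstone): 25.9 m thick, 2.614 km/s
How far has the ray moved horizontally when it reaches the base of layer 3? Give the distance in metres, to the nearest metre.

17 m

Ray parameter p = sin 7.3° / 0.717 km/s = 1.7722e-01 s/km.
Layer 1: θ = 7.30°; offset = 17.6·tan 7.30° = 2.255 m.
Layer 2: sin θ = p·1.198 = 0.2123 → θ = 12.26°; offset = 5.2·tan 12.26° = 1.130 m.
Layer 3: sin θ = p·2.614 = 0.4632 → θ = 27.60°; offset = 25.9·tan 27.60° = 13.538 m.
Total horizontal offset = 16.923 m.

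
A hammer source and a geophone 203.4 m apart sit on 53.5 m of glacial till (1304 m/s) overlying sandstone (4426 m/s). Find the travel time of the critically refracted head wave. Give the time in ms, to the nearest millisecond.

t = x/V₂ + 2h·√(V₂²−V₁²)/(V₁V₂).
√(V₂²−V₁²) = √(4426²−1304²) = 4229.5 m/s; delay term = 2·53.5·4229.5/(1304·4426) = 0.07841 s.
t = 203.4/4426 + 0.07841 = 0.12437 s.

124 ms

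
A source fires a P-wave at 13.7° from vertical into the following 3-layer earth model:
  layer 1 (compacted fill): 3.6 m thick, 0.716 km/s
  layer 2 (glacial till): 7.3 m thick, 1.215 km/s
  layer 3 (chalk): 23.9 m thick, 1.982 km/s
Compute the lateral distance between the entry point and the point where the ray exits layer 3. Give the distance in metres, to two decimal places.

24.83 m

p = sin θ₁/V₁ = sin 13.7°/0.716 = 3.3078e-01 s/km is conserved through the stack.
Layer 1: θ = 13.70°; offset = 3.6·tan 13.70° = 0.8776 m.
Layer 2: sin θ = p·1.215 = 0.4019 → θ = 23.70°; offset = 7.3·tan 23.70° = 3.2040 m.
Layer 3: sin θ = p·1.982 = 0.6556 → θ = 40.97°; offset = 23.9·tan 40.97° = 20.7507 m.
Summing the layer offsets gives 24.8323 m.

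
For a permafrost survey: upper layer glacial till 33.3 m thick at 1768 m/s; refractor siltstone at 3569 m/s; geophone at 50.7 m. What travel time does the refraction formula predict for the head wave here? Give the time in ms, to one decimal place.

46.9 ms

t = x/V₂ + 2h·√(V₂²−V₁²)/(V₁V₂).
√(V₂²−V₁²) = √(3569²−1768²) = 3100.3 m/s; delay term = 2·33.3·3100.3/(1768·3569) = 0.03272 s.
t = 50.7/3569 + 0.03272 = 0.04693 s.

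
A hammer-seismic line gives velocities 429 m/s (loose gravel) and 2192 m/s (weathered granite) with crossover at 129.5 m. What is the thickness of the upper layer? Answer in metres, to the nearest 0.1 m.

53.1 m

h = (x_cross/2)·√((V₂−V₁)/(V₂+V₁)).
(V₂−V₁)/(V₂+V₁) = (2192−429)/(2192+429) = 0.6726; √ = 0.8201.
h = (129.5/2)·0.8201 = 53.10 m.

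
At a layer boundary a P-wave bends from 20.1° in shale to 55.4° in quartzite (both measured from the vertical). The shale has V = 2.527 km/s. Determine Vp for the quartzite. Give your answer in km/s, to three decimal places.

6.053 km/s

sin 20.1° = 0.3437; sin 55.4° = 0.8231.
V₂ = V₁·(sin θ₂/sin θ₁) = 2.527·(0.8231/0.3437) = 6.053 km/s.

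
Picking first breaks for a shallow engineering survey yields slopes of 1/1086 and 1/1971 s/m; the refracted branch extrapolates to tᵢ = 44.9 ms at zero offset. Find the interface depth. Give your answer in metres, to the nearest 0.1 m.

29.2 m

θ_c = arcsin(1086/1971) = 33.43°; cos θ_c = 0.8345.
tᵢ = 2h cos θ_c/V₁ ⇒ h = tᵢ·V₁/(2 cos θ_c) = 0.0449·1086/(2·0.8345) = 29.22 m.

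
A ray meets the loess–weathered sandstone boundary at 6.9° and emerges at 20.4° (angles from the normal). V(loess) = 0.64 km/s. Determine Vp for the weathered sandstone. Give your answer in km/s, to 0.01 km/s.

sin 6.9° = 0.1201; sin 20.4° = 0.3486.
V₂ = V₁·(sin θ₂/sin θ₁) = 0.64·(0.3486/0.1201) = 1.86 km/s.

1.86 km/s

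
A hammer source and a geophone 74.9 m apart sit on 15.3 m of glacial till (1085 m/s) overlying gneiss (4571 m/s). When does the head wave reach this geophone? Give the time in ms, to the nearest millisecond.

t = x/V₂ + 2h·√(V₂²−V₁²)/(V₁V₂).
√(V₂²−V₁²) = √(4571²−1085²) = 4440.4 m/s; delay term = 2·15.3·4440.4/(1085·4571) = 0.02740 s.
t = 74.9/4571 + 0.02740 = 0.04378 s.

44 ms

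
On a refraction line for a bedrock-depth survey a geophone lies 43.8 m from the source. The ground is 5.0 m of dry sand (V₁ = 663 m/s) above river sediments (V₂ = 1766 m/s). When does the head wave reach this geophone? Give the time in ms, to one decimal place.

38.8 ms

θ_c = arcsin(V₁/V₂) = arcsin(663/1766) = 22.05°, cos θ_c = 0.9269.
Intercept time tᵢ = 2h cos θ_c / V₁ = 2·5.0·0.9269/663 = 0.01398 s.
t = x/V₂ + tᵢ = 43.8/1766 + 0.01398 = 0.03878 s.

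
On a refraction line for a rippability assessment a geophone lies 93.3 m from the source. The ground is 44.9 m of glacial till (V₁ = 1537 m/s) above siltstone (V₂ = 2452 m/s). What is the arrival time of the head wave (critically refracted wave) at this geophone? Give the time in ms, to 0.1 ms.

t = x/V₂ + 2h·√(V₂²−V₁²)/(V₁V₂).
√(V₂²−V₁²) = √(2452²−1537²) = 1910.5 m/s; delay term = 2·44.9·1910.5/(1537·2452) = 0.04552 s.
t = 93.3/2452 + 0.04552 = 0.08357 s.

83.6 ms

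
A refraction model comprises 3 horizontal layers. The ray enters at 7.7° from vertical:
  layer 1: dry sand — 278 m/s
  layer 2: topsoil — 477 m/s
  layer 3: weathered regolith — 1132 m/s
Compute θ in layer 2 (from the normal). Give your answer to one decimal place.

13.3°

Ray parameter p = sin 7.7° / 278 = 4.8196e-04 s/m.
sin θ_2 = p·V_2 = 4.8196e-04 × 477 = 0.2299.
θ_2 = arcsin 0.2299 = 13.29°.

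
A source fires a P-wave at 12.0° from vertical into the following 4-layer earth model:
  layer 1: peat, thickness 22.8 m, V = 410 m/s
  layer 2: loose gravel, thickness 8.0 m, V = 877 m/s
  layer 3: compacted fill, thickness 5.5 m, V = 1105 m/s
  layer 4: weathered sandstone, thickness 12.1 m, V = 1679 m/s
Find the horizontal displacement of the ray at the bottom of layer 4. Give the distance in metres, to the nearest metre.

32 m

Apply Snell's law at each interface; in layer i the horizontal offset is hᵢ·tan θᵢ.
Layer 1: θ = 12.00°; offset = 22.8·tan 12.00° = 4.846 m.
Layer 2: sin θ = 877·sin 12.0°/410 = 0.4447, θ = 26.41°; offset = 8.0·tan 26.41° = 3.972 m.
Layer 3: sin θ = 1105·sin 12.0°/410 = 0.5603, θ = 34.08°; offset = 5.5·tan 34.08° = 3.721 m.
Layer 4: sin θ = 1679·sin 12.0°/410 = 0.8514, θ = 58.37°; offset = 12.1·tan 58.37° = 19.643 m.
Total horizontal offset = 32.182 m.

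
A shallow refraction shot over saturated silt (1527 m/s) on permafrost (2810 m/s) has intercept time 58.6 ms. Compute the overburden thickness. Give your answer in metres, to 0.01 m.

53.30 m

θ_c = arcsin(1527/2810) = 32.92°; cos θ_c = 0.8395.
tᵢ = 2h cos θ_c/V₁ ⇒ h = tᵢ·V₁/(2 cos θ_c) = 0.0586·1527/(2·0.8395) = 53.30 m.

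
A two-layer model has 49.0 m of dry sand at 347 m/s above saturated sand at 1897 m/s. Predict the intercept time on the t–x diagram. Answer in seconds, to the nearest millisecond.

0.278 s

θ_c = arcsin(V₁/V₂) = arcsin(347/1897) = 10.54°; cos θ_c = 0.9831.
tᵢ = 2h·cos θ_c / V₁ = 2·49.0·0.9831 / 347 = 0.27766 s.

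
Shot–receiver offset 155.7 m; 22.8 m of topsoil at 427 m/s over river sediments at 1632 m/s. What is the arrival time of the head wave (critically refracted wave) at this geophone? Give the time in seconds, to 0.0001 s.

θ_c = arcsin(V₁/V₂) = arcsin(427/1632) = 15.17°, cos θ_c = 0.9652.
Intercept time tᵢ = 2h cos θ_c / V₁ = 2·22.8·0.9652/427 = 0.10307 s.
t = x/V₂ + tᵢ = 155.7/1632 + 0.10307 = 0.19848 s.

0.1985 s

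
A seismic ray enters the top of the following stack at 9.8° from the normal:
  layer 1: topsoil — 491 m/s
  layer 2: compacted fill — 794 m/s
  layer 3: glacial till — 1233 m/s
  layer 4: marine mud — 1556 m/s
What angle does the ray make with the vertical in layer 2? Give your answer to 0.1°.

16.0°

Ray parameter p = sin 9.8° / 491 = 3.4666e-04 s/m.
sin θ_2 = p·V_2 = 3.4666e-04 × 794 = 0.2752.
θ_2 = 15.98° from the vertical.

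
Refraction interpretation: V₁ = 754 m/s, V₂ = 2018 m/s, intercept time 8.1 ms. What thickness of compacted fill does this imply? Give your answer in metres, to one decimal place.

3.3 m

h = tᵢ·V₁·V₂ / (2·√(V₂²−V₁²)).
√(V₂²−V₁²) = √(2018² − 754²) = 1871.8 m/s.
h = 0.0081 s × 754 × 2018 / (2 × 1871.8) = 3.29 m.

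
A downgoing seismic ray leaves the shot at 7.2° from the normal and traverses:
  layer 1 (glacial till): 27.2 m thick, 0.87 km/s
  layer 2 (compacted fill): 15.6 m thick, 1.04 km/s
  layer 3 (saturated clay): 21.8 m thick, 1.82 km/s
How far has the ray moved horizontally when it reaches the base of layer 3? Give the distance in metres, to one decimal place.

Apply Snell's law at each interface; in layer i the horizontal offset is hᵢ·tan θᵢ.
Layer 1: θ = 7.20°; offset = 27.2·tan 7.20° = 3.436 m.
Layer 2: sin θ = 1.04·sin 7.2°/0.87 = 0.1498, θ = 8.62°; offset = 15.6·tan 8.62° = 2.364 m.
Layer 3: sin θ = 1.82·sin 7.2°/0.87 = 0.2622, θ = 15.20°; offset = 21.8·tan 15.20° = 5.923 m.
Summing the layer offsets gives 11.723 m.

11.7 m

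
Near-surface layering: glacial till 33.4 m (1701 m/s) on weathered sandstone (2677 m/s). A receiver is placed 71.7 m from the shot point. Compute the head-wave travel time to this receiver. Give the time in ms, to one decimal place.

θ_c = arcsin(V₁/V₂) = arcsin(1701/2677) = 39.45°, cos θ_c = 0.7722.
Intercept time tᵢ = 2h cos θ_c / V₁ = 2·33.4·0.7722/1701 = 0.03032 s.
t = x/V₂ + tᵢ = 71.7/2677 + 0.03032 = 0.05711 s.

57.1 ms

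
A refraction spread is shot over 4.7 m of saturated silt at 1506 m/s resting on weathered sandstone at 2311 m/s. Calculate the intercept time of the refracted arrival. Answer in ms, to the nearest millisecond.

5 ms

θ_c = arcsin(V₁/V₂) = arcsin(1506/2311) = 40.67°; cos θ_c = 0.7585.
tᵢ = 2h·cos θ_c / V₁ = 2·4.7·0.7585 / 1506 = 0.00473 s.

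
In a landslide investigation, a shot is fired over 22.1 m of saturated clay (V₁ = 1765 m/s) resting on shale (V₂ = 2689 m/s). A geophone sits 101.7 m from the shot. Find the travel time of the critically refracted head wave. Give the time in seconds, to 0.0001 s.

0.0567 s

θ_c = arcsin(V₁/V₂) = arcsin(1765/2689) = 41.02°, cos θ_c = 0.7544.
Intercept time tᵢ = 2h cos θ_c / V₁ = 2·22.1·0.7544/1765 = 0.01889 s.
t = x/V₂ + tᵢ = 101.7/2689 + 0.01889 = 0.05671 s.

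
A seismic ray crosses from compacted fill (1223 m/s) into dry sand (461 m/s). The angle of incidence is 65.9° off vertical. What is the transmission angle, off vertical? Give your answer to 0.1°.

sin θ₁/V₁ = sin θ₂/V₂ ⇒ sin θ₂ = 461·sin 65.9°/1223 = 461·0.9128/1223 = 0.3441.
θ₂ = arcsin 0.3441 = 20.13° from the normal.

20.1°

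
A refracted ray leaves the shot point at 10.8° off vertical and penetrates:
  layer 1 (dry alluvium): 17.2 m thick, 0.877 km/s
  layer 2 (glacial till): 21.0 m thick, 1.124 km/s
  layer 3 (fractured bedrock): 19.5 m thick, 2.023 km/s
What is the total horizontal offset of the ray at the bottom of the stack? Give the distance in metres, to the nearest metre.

Ray parameter p = sin 10.8° / 0.877 km/s = 2.1366e-01 s/km.
Layer 1: θ = 10.80°; offset = 17.2·tan 10.80° = 3.281 m.
Layer 2: sin θ = p·1.124 = 0.2402 → θ = 13.90°; offset = 21.0·tan 13.90° = 5.195 m.
Layer 3: sin θ = p·2.023 = 0.4322 → θ = 25.61°; offset = 19.5·tan 25.61° = 9.347 m.
Σ offsets = 17.823 m.

18 m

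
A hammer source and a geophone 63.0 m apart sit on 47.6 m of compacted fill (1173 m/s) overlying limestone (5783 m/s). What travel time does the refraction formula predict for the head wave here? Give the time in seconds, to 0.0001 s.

t = x/V₂ + 2h·√(V₂²−V₁²)/(V₁V₂).
√(V₂²−V₁²) = √(5783²−1173²) = 5662.8 m/s; delay term = 2·47.6·5662.8/(1173·5783) = 0.07947 s.
t = 63.0/5783 + 0.07947 = 0.09037 s.

0.0904 s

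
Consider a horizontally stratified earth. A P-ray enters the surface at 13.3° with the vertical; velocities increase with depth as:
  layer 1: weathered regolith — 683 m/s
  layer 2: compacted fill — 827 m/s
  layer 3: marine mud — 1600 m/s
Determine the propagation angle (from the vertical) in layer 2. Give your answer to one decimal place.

16.2°

Ray parameter p = sin 13.3° / 683 = 3.3682e-04 s/m.
sin θ_2 = p·V_2 = 3.3682e-04 × 827 = 0.2786.
θ_2 = 16.17° from the vertical.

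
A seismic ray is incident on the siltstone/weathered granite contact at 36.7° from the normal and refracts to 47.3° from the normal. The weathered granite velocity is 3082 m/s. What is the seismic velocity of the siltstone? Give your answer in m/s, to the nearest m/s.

Snell's law: sin 36.7°/V₁ = sin 47.3°/V₂.
V₁ = V₂·sin 36.7°/sin 47.3° = 3082 × 0.8132 = 2506.25 m/s.

2506 m/s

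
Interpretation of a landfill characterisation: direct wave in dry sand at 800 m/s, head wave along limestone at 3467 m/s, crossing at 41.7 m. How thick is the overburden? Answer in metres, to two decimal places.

16.48 m

x_cross = 2h·√((V₂+V₁)/(V₂−V₁)) → h = x_cross / (2·√((V₂+V₁)/(V₂−V₁))).
√((V₂+V₁)/(V₂−V₁)) = √((3467+800)/(3467−800)) = 1.2649.
h = 41.7 / (2·1.2649) = 16.48 m.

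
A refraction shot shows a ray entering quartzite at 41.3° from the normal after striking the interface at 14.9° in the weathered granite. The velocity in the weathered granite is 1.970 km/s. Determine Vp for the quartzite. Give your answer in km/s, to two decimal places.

Snell's law: sin 14.9°/V₁ = sin 41.3°/V₂.
V₂ = V₁·sin 41.3°/sin 14.9° = 1.970 × 2.5668 = 5.06 km/s.

5.06 km/s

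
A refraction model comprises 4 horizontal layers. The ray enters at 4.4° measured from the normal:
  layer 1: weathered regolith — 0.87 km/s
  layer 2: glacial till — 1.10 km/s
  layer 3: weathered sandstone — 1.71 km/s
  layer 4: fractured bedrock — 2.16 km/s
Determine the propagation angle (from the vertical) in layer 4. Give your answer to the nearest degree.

11°

Ray parameter p = sin 4.4° / 0.87 = 8.8183e-02 s/km.
sin θ_4 = p·V_4 = 8.8183e-02 × 2.16 = 0.1905.
θ_4 = arcsin 0.1905 = 10.98°.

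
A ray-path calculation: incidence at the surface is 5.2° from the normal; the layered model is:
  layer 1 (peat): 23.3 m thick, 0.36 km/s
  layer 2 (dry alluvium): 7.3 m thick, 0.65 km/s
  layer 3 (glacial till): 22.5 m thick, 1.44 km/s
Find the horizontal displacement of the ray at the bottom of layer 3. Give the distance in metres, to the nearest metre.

Apply Snell's law at each interface; in layer i the horizontal offset is hᵢ·tan θᵢ.
Layer 1: θ = 5.20°; offset = 23.3·tan 5.20° = 2.120 m.
Layer 2: sin θ = 0.65·sin 5.2°/0.36 = 0.1636, θ = 9.42°; offset = 7.3·tan 9.42° = 1.211 m.
Layer 3: sin θ = 1.44·sin 5.2°/0.36 = 0.3625, θ = 21.26°; offset = 22.5·tan 21.26° = 8.752 m.
Total horizontal offset = 12.084 m.

12 m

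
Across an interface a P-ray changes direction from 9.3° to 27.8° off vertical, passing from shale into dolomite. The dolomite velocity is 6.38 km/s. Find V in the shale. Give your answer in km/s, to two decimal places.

2.21 km/s

sin 9.3° = 0.1616; sin 27.8° = 0.4664.
V₁ = V₂·(sin θ₁/sin θ₂) = 6.38·(0.1616/0.4664) = 2.21 km/s.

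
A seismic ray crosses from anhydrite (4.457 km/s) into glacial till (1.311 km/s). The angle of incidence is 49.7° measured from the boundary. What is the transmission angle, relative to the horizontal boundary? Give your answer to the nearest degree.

79°

Angle from the normal: 90° − 49.7° = 40.3°.
sin θ₁/V₁ = sin θ₂/V₂ ⇒ sin θ₂ = 1.311·sin 40.3°/4.457 = 1.311·0.6468/4.457 = 0.1902.
θ₂ = arcsin 0.1902 = 10.97° from the normal.
From the interface: 90° − 10.97° = 79.03°.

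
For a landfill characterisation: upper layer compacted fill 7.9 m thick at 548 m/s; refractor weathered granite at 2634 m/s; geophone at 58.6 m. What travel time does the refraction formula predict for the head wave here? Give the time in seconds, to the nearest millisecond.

0.050 s

t = x/V₂ + 2h·√(V₂²−V₁²)/(V₁V₂).
√(V₂²−V₁²) = √(2634²−548²) = 2576.4 m/s; delay term = 2·7.9·2576.4/(548·2634) = 0.02820 s.
t = 58.6/2634 + 0.02820 = 0.05045 s.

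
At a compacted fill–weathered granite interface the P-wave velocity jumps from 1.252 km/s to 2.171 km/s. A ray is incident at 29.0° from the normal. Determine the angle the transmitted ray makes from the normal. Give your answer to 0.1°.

57.2°

sin θ₁/V₁ = sin θ₂/V₂ ⇒ sin θ₂ = 2.171·sin 29.0°/1.252 = 2.171·0.4848/1.252 = 0.8407.
θ₂ = sin⁻¹(0.8407) = 57.21° (from vertical).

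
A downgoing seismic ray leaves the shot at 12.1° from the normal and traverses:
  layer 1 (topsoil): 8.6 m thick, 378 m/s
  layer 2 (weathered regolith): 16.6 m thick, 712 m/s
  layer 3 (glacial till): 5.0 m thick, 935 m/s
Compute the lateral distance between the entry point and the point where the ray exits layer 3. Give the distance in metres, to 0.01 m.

12.01 m

Apply Snell's law at each interface; in layer i the horizontal offset is hᵢ·tan θᵢ.
Layer 1: θ = 12.10°; offset = 8.6·tan 12.10° = 1.8437 m.
Layer 2: sin θ = 712·sin 12.1°/378 = 0.3948, θ = 23.26°; offset = 16.6·tan 23.26° = 7.1339 m.
Layer 3: sin θ = 935·sin 12.1°/378 = 0.5185, θ = 31.23°; offset = 5.0·tan 31.23° = 3.0319 m.
Summing the layer offsets gives 12.0095 m.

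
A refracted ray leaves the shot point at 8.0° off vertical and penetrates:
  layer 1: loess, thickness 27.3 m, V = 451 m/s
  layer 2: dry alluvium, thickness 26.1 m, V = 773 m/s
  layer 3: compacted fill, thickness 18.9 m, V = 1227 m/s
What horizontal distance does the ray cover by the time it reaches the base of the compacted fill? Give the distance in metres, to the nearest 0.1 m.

18.0 m

p = sin θ₁/V₁ = sin 8.0°/451 = 3.0859e-04 s/m is conserved through the stack.
Layer 1: θ = 8.00°; offset = 27.3·tan 8.00° = 3.837 m.
Layer 2: sin θ = p·773 = 0.2385 → θ = 13.80°; offset = 26.1·tan 13.80° = 6.411 m.
Layer 3: sin θ = p·1227 = 0.3786 → θ = 22.25°; offset = 18.9·tan 22.25° = 7.732 m.
Total horizontal offset = 17.980 m.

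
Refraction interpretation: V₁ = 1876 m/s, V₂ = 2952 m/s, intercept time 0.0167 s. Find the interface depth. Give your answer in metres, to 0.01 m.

θ_c = arcsin(1876/2952) = 39.46°; cos θ_c = 0.7721.
tᵢ = 2h cos θ_c/V₁ ⇒ h = tᵢ·V₁/(2 cos θ_c) = 0.0167·1876/(2·0.7721) = 20.29 m.

20.29 m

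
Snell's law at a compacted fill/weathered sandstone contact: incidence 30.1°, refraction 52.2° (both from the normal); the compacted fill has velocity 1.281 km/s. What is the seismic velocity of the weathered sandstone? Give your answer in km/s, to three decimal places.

Snell's law: sin 30.1°/V₁ = sin 52.2°/V₂.
V₂ = V₁·sin 52.2°/sin 30.1° = 1.281 × 1.5755 = 2.018 km/s.

2.018 km/s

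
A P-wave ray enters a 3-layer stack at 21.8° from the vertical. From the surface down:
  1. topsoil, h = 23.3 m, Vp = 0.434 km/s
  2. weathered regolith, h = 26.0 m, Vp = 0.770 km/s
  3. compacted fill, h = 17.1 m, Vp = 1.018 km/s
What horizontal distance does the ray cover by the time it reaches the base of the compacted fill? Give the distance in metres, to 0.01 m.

62.42 m

Ray parameter p = sin 21.8° / 0.434 km/s = 8.5569e-01 s/km.
Layer 1: θ = 21.80°; offset = 23.3·tan 21.80° = 9.3193 m.
Layer 2: sin θ = p·0.770 = 0.6589 → θ = 41.21°; offset = 26.0·tan 41.21° = 22.7728 m.
Layer 3: sin θ = p·1.018 = 0.8711 → θ = 60.59°; offset = 17.1·tan 60.59° = 30.3295 m.
Summing the layer offsets gives 62.4217 m.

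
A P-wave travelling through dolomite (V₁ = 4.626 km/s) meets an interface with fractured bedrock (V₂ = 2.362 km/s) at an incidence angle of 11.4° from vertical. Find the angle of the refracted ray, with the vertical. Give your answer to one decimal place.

5.8°

Snell's law: sin θ₂ = (V₂/V₁)·sin θ₁ = (2.362/4.626)·sin 11.4° = 0.1009.
θ₂ = sin⁻¹(0.1009) = 5.79° (from vertical).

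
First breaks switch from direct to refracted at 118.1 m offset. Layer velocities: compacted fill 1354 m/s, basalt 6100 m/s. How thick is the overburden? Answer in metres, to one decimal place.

h = (x_cross/2)·√((V₂−V₁)/(V₂+V₁)).
(V₂−V₁)/(V₂+V₁) = (6100−1354)/(6100+1354) = 0.6367; √ = 0.7979.
h = (118.1/2)·0.7979 = 47.12 m.

47.1 m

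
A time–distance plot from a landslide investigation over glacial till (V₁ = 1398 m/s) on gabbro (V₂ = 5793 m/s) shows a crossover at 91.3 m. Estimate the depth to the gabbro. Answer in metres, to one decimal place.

x_cross = 2h·√((V₂+V₁)/(V₂−V₁)) → h = x_cross / (2·√((V₂+V₁)/(V₂−V₁))).
√((V₂+V₁)/(V₂−V₁)) = √((5793+1398)/(5793−1398)) = 1.2791.
h = 91.3 / (2·1.2791) = 35.69 m.

35.7 m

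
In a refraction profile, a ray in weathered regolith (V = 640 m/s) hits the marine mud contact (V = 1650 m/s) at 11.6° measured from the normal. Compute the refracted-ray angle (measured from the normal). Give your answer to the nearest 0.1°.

31.2°

Snell's law: sin θ₂ = (V₂/V₁)·sin θ₁ = (1650/640)·sin 11.6° = 0.5184.
θ₂ = sin⁻¹(0.5184) = 31.23° (from vertical).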